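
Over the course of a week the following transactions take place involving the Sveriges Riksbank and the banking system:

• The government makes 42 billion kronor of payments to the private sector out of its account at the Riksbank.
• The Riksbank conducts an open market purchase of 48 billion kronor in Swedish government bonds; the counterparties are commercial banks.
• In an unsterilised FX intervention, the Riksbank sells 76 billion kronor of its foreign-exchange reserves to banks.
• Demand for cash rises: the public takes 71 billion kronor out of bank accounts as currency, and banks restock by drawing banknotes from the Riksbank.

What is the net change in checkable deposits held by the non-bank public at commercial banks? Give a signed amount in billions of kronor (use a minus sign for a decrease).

-29 billion

Government spending 42 billion kronor: non-bank counterparties' bank balances rise → +42B.
OMO purchase (from banks) 48 billion kronor: the counterparty is a bank, so public deposits are unchanged → 0.
FX sale 76 billion kronor: the counterparty is a bank, so public deposits are unchanged → 0.
Currency withdrawal 71 billion kronor: non-bank counterparties' bank balances fall → −71B.
Net: 42 + 0 + 0 − 71 = -29 billion.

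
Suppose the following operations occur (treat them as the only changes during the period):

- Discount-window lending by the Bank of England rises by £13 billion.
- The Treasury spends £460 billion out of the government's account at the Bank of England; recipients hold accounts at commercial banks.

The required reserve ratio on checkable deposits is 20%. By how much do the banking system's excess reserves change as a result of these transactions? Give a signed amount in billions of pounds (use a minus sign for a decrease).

Discount-window loan £13 billion: reserves +£13B, deposits 0.
Government spending £460 billion: reserves +£460B, deposits +£460B.
Totals: Δreserves = +£473B, Δdeposits = +£460B.
Δrequired reserves = 20% × +£460B = +£92B.
Δexcess reserves = Δreserves − Δrequired = +£473B − (+£92B) = +£381 billion.

+£381 billion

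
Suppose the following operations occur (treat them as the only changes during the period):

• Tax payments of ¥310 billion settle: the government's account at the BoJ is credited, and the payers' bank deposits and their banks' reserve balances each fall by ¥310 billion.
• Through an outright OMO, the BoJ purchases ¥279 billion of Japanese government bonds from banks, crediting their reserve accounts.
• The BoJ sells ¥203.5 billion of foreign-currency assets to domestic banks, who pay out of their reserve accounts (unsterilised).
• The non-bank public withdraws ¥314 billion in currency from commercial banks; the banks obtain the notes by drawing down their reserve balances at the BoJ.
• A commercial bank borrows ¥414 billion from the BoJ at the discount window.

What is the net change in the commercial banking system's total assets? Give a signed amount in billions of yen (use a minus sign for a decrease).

-¥210 billion

Government account inflow ¥310 billion: bank balance sheets shrink → −¥310B.
OMO purchase (from banks) ¥279 billion: just an asset swap on bank balance sheets → 0.
FX sale ¥203.5 billion: just an asset swap on bank balance sheets → 0.
Currency withdrawal ¥314 billion: bank balance sheets shrink → −¥314B.
Discount-window loan ¥414 billion: bank balance sheets expand → +¥414B.
Net: −310 + 0 + 0 − 314 + 414 = -¥210 billion.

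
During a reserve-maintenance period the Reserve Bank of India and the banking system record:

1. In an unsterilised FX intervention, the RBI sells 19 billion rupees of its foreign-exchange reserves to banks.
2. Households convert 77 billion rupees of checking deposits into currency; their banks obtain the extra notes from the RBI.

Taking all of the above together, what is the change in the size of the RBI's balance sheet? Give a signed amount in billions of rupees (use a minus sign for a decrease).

-19 billion

RBI balance sheet:
  Assets:      Foreign assets −19B
  Liabilities: Bank reserves −96B, Currency in circulation +77B
Change in total RBI assets = -19 billion.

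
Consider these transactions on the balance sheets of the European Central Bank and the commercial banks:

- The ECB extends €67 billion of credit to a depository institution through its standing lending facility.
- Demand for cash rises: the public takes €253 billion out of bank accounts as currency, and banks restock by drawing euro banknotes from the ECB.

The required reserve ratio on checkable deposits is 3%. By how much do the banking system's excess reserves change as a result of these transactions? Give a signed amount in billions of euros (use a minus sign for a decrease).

-€178.41 billion

Discount-window loan €67 billion: reserves +€67B, deposits 0.
Currency withdrawal €253 billion: reserves −€253B, deposits −€253B.
Totals: Δreserves = −€186B, Δdeposits = −€253B.
Δrequired reserves = 3% × −€253B = −€7.59B.
Δexcess reserves = Δreserves − Δrequired = −€186B − (−€7.59B) = -€178.41 billion.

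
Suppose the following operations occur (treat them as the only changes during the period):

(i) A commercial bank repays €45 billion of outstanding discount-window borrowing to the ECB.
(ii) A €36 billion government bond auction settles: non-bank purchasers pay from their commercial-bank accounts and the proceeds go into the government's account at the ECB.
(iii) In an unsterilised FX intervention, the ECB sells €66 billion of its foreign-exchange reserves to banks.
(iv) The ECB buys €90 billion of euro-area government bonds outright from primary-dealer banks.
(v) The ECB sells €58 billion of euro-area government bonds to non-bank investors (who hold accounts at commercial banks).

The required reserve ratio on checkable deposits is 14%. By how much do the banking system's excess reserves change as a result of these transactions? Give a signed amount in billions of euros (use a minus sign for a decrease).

Discount-window repayment €45 billion: reserves −€45B, deposits 0.
Government account inflow €36 billion: reserves −€36B, deposits −€36B.
FX sale €66 billion: reserves −€66B, deposits 0.
OMO purchase (from banks) €90 billion: reserves +€90B, deposits 0.
Asset sale (to non-banks) €58 billion: reserves −€58B, deposits −€58B.
Totals: Δreserves = −€115B, Δdeposits = −€94B.
Δrequired reserves = 14% × −€94B = −€13.16B.
Δexcess reserves = Δreserves − Δrequired = −€115B − (−€13.16B) = -€101.84 billion.

-€101.84 billion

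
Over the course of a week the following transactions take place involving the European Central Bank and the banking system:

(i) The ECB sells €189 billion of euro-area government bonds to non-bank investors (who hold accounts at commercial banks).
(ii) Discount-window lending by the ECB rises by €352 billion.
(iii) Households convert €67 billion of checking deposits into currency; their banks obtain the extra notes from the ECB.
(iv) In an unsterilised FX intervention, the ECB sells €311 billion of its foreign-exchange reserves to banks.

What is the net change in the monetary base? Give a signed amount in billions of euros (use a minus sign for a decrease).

ECB balance sheet:
  Assets:      Securities −€189B, Loans to banks +€352B, Foreign assets −€311B
  Liabilities: Bank reserves −€215B, Currency in circulation +€67B
Commercial banking system:
  Assets:      Reserves at CB −€215B, Foreign assets +€311B
  Liabilities: Checkable deposits −€256B, Borrowings from CB +€352B
Monetary base = currency + reserves: +€67B + (−€215B) = -€148 billion.

-€148 billion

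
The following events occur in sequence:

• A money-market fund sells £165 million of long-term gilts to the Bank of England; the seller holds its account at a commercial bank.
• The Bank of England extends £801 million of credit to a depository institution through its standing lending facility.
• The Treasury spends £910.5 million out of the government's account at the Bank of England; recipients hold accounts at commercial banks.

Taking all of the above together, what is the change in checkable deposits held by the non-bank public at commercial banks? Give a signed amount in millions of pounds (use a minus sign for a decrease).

Bank of England balance sheet:
  Assets:      Securities +£165M, Loans to banks +£801M
  Liabilities: Bank reserves +£1876.5M, Government deposits −£910.5M
Commercial banking system:
  Assets:      Reserves at CB +£1876.5M
  Liabilities: Checkable deposits +£1075.5M, Borrowings from CB +£801M
So the change in checkable deposits held by the non-bank public at commercial banks is +£1075.5 million.

+£1075.5 million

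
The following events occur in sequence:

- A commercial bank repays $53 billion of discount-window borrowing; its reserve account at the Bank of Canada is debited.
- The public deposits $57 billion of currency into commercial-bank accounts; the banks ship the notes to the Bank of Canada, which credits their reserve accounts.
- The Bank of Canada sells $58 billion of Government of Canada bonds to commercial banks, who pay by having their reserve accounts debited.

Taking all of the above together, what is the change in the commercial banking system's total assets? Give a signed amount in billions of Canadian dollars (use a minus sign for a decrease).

Bank of Canada balance sheet:
  Assets:      Securities −$58B, Loans to banks −$53B
  Liabilities: Bank reserves −$54B, Currency in circulation −$57B
Commercial banking system:
  Assets:      Reserves at CB −$54B, Securities +$58B
  Liabilities: Checkable deposits +$57B, Borrowings from CB −$53B
Change in total bank assets = +$4 billion.

+$4 billion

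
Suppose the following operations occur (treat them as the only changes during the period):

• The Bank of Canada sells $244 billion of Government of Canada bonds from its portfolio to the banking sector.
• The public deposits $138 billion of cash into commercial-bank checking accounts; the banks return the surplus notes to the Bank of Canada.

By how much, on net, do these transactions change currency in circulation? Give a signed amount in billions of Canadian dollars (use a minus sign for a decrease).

OMO sale (to banks) $244 billion: no currency enters or leaves circulation → 0.
Currency deposit $138 billion: notes return to the central bank → −$138B.
Net: 0 − 138 = -$138 billion.

-$138 billion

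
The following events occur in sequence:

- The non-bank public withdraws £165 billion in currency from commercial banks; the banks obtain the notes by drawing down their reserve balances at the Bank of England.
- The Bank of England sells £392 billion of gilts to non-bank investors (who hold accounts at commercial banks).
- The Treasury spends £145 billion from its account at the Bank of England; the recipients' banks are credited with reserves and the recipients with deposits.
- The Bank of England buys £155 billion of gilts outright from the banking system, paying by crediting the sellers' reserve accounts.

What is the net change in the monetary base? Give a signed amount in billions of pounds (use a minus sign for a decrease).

-£92 billion

Currency withdrawal £165 billion: just a shift between currency and reserves — both are base money → 0.
Asset sale (to non-banks) £392 billion: Bank of England balance sheet contracts → −£392B.
Government spending £145 billion: a non-base liability converts back to reserves → +£145B.
OMO purchase (from banks) £155 billion: Bank of England balance sheet expands → +£155B.
Net: 0 − 392 + 145 + 155 = -£92 billion.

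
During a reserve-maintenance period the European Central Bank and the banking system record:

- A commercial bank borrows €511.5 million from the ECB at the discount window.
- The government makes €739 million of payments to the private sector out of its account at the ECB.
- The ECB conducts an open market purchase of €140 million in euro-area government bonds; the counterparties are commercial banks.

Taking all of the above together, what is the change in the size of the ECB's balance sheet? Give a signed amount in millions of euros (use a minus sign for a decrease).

+€651.5 million

ECB balance sheet:
  Assets:      Securities +€140M, Loans to banks +€511.5M
  Liabilities: Bank reserves +€1390.5M, Government deposits −€739M
Commercial banking system:
  Assets:      Reserves at CB +€1390.5M, Securities −€140M
  Liabilities: Checkable deposits +€739M, Borrowings from CB +€511.5M
Change in total ECB assets = +€651.5 million.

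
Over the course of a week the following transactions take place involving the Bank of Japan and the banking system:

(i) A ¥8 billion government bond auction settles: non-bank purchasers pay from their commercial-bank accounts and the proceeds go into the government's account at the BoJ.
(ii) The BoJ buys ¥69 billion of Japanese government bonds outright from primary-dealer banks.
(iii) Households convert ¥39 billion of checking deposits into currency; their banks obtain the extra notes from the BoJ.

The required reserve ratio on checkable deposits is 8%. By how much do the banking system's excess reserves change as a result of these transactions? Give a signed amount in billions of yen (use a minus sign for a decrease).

+¥25.76 billion

Government account inflow ¥8 billion: reserves −¥8B, deposits −¥8B.
OMO purchase (from banks) ¥69 billion: reserves +¥69B, deposits 0.
Currency withdrawal ¥39 billion: reserves −¥39B, deposits −¥39B.
Totals: Δreserves = +¥22B, Δdeposits = −¥47B.
Δrequired reserves = 8% × −¥47B = −¥3.76B.
Δexcess reserves = Δreserves − Δrequired = +¥22B − (−¥3.76B) = +¥25.76 billion.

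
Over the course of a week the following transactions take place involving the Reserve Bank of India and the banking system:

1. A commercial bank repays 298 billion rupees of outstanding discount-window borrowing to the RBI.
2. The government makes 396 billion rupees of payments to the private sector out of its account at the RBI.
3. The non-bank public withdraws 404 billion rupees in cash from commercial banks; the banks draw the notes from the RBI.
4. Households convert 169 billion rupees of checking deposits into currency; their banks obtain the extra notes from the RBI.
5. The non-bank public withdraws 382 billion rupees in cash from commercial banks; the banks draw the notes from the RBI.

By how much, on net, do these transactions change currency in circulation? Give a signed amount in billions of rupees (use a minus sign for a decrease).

RBI balance sheet:
  Assets:      Loans to banks −298B
  Liabilities: Bank reserves −857B, Currency in circulation +955B, Government deposits −396B
So the change in currency in circulation is +955 billion.

+955 billion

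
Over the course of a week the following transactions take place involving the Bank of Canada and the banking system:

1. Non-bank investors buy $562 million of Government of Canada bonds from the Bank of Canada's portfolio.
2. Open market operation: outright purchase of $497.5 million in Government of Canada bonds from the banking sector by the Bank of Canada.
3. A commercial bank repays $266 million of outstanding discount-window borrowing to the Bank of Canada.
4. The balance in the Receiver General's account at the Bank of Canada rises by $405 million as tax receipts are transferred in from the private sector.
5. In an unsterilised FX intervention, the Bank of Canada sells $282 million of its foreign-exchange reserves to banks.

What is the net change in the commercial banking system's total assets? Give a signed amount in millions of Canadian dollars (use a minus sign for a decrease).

Bank of Canada balance sheet:
  Assets:      Securities −$64.5M, Loans to banks −$266M, Foreign assets −$282M
  Liabilities: Bank reserves −$1017.5M, Government deposits +$405M
Commercial banking system:
  Assets:      Reserves at CB −$1017.5M, Securities −$497.5M, Foreign assets +$282M
  Liabilities: Checkable deposits −$967M, Borrowings from CB −$266M
Change in total bank assets = -$1233 million.

-$1233 million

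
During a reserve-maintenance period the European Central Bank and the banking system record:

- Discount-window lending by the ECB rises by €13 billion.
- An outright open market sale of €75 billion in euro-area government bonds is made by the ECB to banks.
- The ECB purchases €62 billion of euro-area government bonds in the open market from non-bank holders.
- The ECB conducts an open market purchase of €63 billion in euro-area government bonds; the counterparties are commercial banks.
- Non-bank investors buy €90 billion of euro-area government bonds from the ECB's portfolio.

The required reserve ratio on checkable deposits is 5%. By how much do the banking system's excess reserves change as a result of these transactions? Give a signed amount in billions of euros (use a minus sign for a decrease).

-€25.6 billion

Discount-window loan €13 billion: reserves +€13B, deposits 0.
OMO sale (to banks) €75 billion: reserves −€75B, deposits 0.
Asset purchase (from non-banks) €62 billion: reserves +€62B, deposits +€62B.
OMO purchase (from banks) €63 billion: reserves +€63B, deposits 0.
Asset sale (to non-banks) €90 billion: reserves −€90B, deposits −€90B.
Totals: Δreserves = −€27B, Δdeposits = −€28B.
Δrequired reserves = 5% × −€28B = −€1.4B.
Δexcess reserves = Δreserves − Δrequired = −€27B − (−€1.4B) = -€25.6 billion.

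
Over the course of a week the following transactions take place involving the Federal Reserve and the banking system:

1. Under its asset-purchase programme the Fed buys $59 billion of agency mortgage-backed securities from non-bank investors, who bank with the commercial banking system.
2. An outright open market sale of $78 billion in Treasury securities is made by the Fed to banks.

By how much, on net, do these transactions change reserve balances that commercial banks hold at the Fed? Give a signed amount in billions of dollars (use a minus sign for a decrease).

-$19 billion

Asset purchase (from non-banks) $59 billion: the Fed pays by crediting reserve accounts → +$59B.
OMO sale (to banks) $78 billion: the buying banks pay out of their reserve balances → −$78B.
Net: 59 − 78 = -$19 billion.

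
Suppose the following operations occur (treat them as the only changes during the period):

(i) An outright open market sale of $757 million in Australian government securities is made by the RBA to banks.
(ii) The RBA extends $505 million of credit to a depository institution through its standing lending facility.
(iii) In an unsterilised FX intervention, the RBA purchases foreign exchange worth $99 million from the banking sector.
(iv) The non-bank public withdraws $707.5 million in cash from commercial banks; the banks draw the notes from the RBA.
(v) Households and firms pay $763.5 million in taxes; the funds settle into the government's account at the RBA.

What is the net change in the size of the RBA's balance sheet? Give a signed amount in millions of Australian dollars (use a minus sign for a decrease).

-$153 million

OMO sale (to banks) $757 million: an RBA asset is shed → −$757M.
Discount-window loan $505 million: an RBA asset is acquired → +$505M.
FX purchase $99 million: an RBA asset is acquired → +$99M.
Currency withdrawal $707.5 million: only the composition of liabilities changes → 0.
Government account inflow $763.5 million: only the composition of liabilities changes → 0.
Net: −757 + 505 + 99 + 0 + 0 = -$153 million.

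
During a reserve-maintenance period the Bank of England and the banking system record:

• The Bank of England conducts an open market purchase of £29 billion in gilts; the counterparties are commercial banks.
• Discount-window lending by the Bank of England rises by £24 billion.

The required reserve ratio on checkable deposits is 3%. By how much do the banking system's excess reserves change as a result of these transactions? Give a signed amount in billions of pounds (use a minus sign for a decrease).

OMO purchase (from banks) £29 billion: reserves +£29B, deposits 0.
Discount-window loan £24 billion: reserves +£24B, deposits 0.
Totals: Δreserves = +£53B, Δdeposits = 0.
Δrequired reserves = 3% × 0 = 0.
Δexcess reserves = Δreserves − Δrequired = +£53B − (0) = +£53 billion.

+£53 billion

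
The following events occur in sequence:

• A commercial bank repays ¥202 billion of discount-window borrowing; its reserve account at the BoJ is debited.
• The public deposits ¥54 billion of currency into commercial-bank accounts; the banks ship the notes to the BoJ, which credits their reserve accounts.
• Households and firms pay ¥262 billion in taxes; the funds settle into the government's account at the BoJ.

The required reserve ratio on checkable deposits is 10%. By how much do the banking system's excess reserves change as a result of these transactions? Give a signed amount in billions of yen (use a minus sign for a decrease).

Discount-window repayment ¥202 billion: reserves −¥202B, deposits 0.
Currency deposit ¥54 billion: reserves +¥54B, deposits +¥54B.
Government account inflow ¥262 billion: reserves −¥262B, deposits −¥262B.
Totals: Δreserves = −¥410B, Δdeposits = −¥208B.
Δrequired reserves = 10% × −¥208B = −¥20.8B.
Δexcess reserves = Δreserves − Δrequired = −¥410B − (−¥20.8B) = -¥389.2 billion.

-¥389.2 billion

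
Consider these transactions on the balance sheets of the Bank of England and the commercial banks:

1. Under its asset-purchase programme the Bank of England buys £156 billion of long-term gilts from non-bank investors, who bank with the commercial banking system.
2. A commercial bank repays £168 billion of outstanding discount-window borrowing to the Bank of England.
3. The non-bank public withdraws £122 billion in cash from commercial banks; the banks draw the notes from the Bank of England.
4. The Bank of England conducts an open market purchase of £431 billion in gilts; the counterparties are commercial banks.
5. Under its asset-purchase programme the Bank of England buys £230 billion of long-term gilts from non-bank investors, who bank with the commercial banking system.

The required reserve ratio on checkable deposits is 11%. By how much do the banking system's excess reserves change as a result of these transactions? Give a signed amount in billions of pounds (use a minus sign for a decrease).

Asset purchase (from non-banks) £156 billion: reserves +£156B, deposits +£156B.
Discount-window repayment £168 billion: reserves −£168B, deposits 0.
Currency withdrawal £122 billion: reserves −£122B, deposits −£122B.
OMO purchase (from banks) £431 billion: reserves +£431B, deposits 0.
Asset purchase (from non-banks) £230 billion: reserves +£230B, deposits +£230B.
Totals: Δreserves = +£527B, Δdeposits = +£264B.
Δrequired reserves = 11% × +£264B = +£29.04B.
Δexcess reserves = Δreserves − Δrequired = +£527B − (+£29.04B) = +£497.96 billion.

+£497.96 billion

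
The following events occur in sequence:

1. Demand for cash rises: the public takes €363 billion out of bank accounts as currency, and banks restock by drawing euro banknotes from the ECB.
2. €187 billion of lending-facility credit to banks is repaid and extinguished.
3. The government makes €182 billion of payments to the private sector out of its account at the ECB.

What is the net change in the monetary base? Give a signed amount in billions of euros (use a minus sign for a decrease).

Currency withdrawal €363 billion: just a shift between currency and reserves — both are base money → 0.
Discount-window repayment €187 billion: ECB balance sheet contracts → −€187B.
Government spending €182 billion: a non-base liability converts back to reserves → +€182B.
Net: 0 − 187 + 182 = -€5 billion.

-€5 billion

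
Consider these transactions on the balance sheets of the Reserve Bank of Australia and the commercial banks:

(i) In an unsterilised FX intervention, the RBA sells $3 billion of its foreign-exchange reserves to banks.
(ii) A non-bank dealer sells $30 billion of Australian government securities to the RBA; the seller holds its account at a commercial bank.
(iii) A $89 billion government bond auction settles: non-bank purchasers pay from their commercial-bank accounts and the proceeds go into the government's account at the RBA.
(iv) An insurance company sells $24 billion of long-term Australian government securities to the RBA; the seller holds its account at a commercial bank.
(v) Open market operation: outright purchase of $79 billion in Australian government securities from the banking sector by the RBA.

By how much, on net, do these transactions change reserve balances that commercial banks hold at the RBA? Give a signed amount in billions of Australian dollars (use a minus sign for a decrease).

+$41 billion

FX sale $3 billion: the buying banks pay out of their reserve balances → −$3B.
Asset purchase (from non-banks) $30 billion: the RBA pays by crediting reserve accounts → +$30B.
Government account inflow $89 billion: funds move from bank reserves into the government account → −$89B.
Asset purchase (from non-banks) $24 billion: the RBA pays by crediting reserve accounts → +$24B.
OMO purchase (from banks) $79 billion: the RBA pays by crediting reserve accounts → +$79B.
Net: −3 + 30 − 89 + 24 + 79 = +$41 billion.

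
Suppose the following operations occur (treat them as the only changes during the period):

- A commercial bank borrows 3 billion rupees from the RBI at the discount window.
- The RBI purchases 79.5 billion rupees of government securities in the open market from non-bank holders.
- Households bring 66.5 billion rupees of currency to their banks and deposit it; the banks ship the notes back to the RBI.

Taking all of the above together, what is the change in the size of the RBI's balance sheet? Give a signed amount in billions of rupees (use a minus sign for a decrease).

+82.5 billion

Discount-window loan 3 billion rupees: an RBI asset is acquired → +3B.
Asset purchase (from non-banks) 79.5 billion rupees: an RBI asset is acquired → +79.5B.
Currency deposit 66.5 billion rupees: only the composition of liabilities changes → 0.
Net: 3 + 79.5 + 0 = +82.5 billion.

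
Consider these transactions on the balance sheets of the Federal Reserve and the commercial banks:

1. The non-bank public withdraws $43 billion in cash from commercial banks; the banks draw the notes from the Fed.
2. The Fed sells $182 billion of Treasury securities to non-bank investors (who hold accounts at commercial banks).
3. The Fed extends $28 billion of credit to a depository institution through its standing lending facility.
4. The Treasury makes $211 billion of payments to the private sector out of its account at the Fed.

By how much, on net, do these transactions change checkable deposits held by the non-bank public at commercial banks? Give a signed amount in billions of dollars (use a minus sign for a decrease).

Fed balance sheet:
  Assets:      Securities −$182B, Loans to banks +$28B
  Liabilities: Bank reserves +$14B, Currency in circulation +$43B, Government deposits −$211B
Commercial banking system:
  Assets:      Reserves at CB +$14B
  Liabilities: Checkable deposits −$14B, Borrowings from CB +$28B
So the change in checkable deposits held by the non-bank public at commercial banks is -$14 billion.

-$14 billion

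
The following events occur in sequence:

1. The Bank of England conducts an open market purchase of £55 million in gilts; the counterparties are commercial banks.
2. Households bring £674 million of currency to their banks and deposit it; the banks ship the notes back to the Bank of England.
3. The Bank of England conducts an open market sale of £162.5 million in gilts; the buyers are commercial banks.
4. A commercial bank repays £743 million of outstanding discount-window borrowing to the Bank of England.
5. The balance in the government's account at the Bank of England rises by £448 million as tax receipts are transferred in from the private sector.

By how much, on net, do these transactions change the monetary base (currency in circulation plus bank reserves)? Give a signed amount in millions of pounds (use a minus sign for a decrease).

OMO purchase (from banks) £55 million: Bank of England balance sheet expands → +£55M.
Currency deposit £674 million: just a shift between currency and reserves — both are base money → 0.
OMO sale (to banks) £162.5 million: Bank of England balance sheet contracts → −£162.5M.
Discount-window repayment £743 million: Bank of England balance sheet contracts → −£743M.
Government account inflow £448 million: reserves shift to a non-base liability → −£448M.
Net: 55 + 0 − 162.5 − 743 − 448 = -£1298.5 million.

-£1298.5 million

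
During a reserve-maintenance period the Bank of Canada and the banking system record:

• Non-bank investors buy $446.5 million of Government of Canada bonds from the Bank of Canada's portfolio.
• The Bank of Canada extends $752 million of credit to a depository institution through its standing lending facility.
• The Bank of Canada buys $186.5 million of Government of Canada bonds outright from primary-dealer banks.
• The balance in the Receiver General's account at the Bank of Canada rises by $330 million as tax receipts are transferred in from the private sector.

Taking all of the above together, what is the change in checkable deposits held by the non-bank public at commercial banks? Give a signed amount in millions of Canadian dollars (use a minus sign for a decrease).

Asset sale (to non-banks) $446.5 million: non-bank counterparties' bank balances fall → −$446.5M.
Discount-window loan $752 million: the counterparty is a bank, so public deposits are unchanged → 0.
OMO purchase (from banks) $186.5 million: the counterparty is a bank, so public deposits are unchanged → 0.
Government account inflow $330 million: non-bank counterparties' bank balances fall → −$330M.
Net: −446.5 + 0 + 0 − 330 = -$776.5 million.

-$776.5 million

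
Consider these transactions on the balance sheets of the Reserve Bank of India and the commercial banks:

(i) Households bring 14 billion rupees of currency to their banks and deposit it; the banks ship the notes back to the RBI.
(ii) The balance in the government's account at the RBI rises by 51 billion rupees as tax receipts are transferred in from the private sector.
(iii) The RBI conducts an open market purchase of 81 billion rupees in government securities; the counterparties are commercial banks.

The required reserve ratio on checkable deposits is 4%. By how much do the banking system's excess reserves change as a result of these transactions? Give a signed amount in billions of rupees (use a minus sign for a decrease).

Currency deposit 14 billion rupees: reserves +14B, deposits +14B.
Government account inflow 51 billion rupees: reserves −51B, deposits −51B.
OMO purchase (from banks) 81 billion rupees: reserves +81B, deposits 0.
Totals: Δreserves = +44B, Δdeposits = −37B.
Δrequired reserves = 4% × −37B = −1.48B.
Δexcess reserves = Δreserves − Δrequired = +44B − (−1.48B) = +45.48 billion.

+45.48 billion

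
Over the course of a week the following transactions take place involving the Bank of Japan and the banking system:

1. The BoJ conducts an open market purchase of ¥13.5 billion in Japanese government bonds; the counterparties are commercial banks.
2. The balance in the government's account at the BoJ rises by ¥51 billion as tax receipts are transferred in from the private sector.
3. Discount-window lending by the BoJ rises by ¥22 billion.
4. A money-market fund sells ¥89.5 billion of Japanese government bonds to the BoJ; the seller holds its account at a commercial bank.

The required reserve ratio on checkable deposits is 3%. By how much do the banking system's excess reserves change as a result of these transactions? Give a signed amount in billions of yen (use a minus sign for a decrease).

+¥72.845 billion

OMO purchase (from banks) ¥13.5 billion: reserves +¥13.5B, deposits 0.
Government account inflow ¥51 billion: reserves −¥51B, deposits −¥51B.
Discount-window loan ¥22 billion: reserves +¥22B, deposits 0.
Asset purchase (from non-banks) ¥89.5 billion: reserves +¥89.5B, deposits +¥89.5B.
Totals: Δreserves = +¥74B, Δdeposits = +¥38.5B.
Δrequired reserves = 3% × +¥38.5B = +¥1.155B.
Δexcess reserves = Δreserves − Δrequired = +¥74B − (+¥1.155B) = +¥72.845 billion.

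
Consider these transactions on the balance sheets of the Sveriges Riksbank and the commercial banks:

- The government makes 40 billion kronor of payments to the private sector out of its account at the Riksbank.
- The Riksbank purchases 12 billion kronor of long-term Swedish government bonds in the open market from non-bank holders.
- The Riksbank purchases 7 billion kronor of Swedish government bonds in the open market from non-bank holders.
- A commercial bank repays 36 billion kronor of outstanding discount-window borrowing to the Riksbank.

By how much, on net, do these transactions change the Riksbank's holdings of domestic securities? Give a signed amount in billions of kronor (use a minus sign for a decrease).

Riksbank balance sheet:
  Assets:      Securities +19B, Loans to banks −36B
  Liabilities: Bank reserves +23B, Government deposits −40B
So the change in the Riksbank's holdings of domestic securities is +19 billion.

+19 billion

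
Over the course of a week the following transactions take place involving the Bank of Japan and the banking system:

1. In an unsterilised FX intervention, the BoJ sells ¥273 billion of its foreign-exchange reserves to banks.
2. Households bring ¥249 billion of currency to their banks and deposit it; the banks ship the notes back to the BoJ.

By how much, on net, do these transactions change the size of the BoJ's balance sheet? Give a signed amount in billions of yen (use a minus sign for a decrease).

-¥273 billion

BoJ balance sheet:
  Assets:      Foreign assets −¥273B
  Liabilities: Bank reserves −¥24B, Currency in circulation −¥249B
Change in total BoJ assets = -¥273 billion.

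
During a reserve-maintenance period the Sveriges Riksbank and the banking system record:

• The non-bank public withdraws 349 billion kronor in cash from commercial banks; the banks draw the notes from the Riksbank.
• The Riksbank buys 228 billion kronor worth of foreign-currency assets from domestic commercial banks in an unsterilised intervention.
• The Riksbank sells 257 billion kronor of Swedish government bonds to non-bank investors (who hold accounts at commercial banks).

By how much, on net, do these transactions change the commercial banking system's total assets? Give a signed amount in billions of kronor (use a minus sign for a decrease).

Currency withdrawal 349 billion kronor: bank balance sheets shrink → −349B.
FX purchase 228 billion kronor: just an asset swap on bank balance sheets → 0.
Asset sale (to non-banks) 257 billion kronor: bank balance sheets shrink → −257B.
Net: −349 + 0 − 257 = -606 billion.

-606 billion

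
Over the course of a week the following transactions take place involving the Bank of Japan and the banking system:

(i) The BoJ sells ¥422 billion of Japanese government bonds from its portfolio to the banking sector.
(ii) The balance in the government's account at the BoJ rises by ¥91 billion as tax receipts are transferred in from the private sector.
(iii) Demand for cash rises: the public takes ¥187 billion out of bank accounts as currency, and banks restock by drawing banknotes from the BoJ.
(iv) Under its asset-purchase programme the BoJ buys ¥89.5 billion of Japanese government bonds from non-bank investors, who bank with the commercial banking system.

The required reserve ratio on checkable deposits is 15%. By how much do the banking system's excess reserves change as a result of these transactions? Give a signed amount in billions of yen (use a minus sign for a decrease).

-¥582.225 billion

OMO sale (to banks) ¥422 billion: reserves −¥422B, deposits 0.
Government account inflow ¥91 billion: reserves −¥91B, deposits −¥91B.
Currency withdrawal ¥187 billion: reserves −¥187B, deposits −¥187B.
Asset purchase (from non-banks) ¥89.5 billion: reserves +¥89.5B, deposits +¥89.5B.
Totals: Δreserves = −¥610.5B, Δdeposits = −¥188.5B.
Δrequired reserves = 15% × −¥188.5B = −¥28.275B.
Δexcess reserves = Δreserves − Δrequired = −¥610.5B − (−¥28.275B) = -¥582.225 billion.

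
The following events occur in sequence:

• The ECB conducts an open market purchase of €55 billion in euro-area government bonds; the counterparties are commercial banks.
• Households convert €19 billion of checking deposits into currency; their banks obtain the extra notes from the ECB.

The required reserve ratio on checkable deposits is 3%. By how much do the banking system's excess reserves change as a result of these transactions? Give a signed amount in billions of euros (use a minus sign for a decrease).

+€36.57 billion

OMO purchase (from banks) €55 billion: reserves +€55B, deposits 0.
Currency withdrawal €19 billion: reserves −€19B, deposits −€19B.
Totals: Δreserves = +€36B, Δdeposits = −€19B.
Δrequired reserves = 3% × −€19B = −€0.57B.
Δexcess reserves = Δreserves − Δrequired = +€36B − (−€0.57B) = +€36.57 billion.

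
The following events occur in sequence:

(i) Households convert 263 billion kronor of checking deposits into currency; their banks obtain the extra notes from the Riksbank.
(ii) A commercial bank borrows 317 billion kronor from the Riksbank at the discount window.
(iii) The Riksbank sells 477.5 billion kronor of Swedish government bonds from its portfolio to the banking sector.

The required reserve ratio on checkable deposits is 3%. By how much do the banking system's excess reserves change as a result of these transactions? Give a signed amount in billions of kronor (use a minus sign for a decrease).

Currency withdrawal 263 billion kronor: reserves −263B, deposits −263B.
Discount-window loan 317 billion kronor: reserves +317B, deposits 0.
OMO sale (to banks) 477.5 billion kronor: reserves −477.5B, deposits 0.
Totals: Δreserves = −423.5B, Δdeposits = −263B.
Δrequired reserves = 3% × −263B = −7.89B.
Δexcess reserves = Δreserves − Δrequired = −423.5B − (−7.89B) = -415.61 billion.

-415.61 billion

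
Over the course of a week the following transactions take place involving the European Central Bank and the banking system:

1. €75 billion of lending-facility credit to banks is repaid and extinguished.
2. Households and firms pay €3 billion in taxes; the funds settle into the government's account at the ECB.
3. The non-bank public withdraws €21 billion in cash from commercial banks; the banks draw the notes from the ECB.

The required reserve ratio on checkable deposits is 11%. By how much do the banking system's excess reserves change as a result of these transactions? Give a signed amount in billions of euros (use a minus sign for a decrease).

Discount-window repayment €75 billion: reserves −€75B, deposits 0.
Government account inflow €3 billion: reserves −€3B, deposits −€3B.
Currency withdrawal €21 billion: reserves −€21B, deposits −€21B.
Totals: Δreserves = −€99B, Δdeposits = −€24B.
Δrequired reserves = 11% × −€24B = −€2.64B.
Δexcess reserves = Δreserves − Δrequired = −€99B − (−€2.64B) = -€96.36 billion.

-€96.36 billion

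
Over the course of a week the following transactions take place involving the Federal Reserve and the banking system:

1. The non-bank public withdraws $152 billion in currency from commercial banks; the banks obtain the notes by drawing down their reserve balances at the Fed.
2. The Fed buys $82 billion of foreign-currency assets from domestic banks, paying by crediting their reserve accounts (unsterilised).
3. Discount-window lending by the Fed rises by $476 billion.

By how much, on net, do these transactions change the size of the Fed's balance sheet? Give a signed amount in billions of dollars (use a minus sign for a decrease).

+$558 billion

Fed balance sheet:
  Assets:      Loans to banks +$476B, Foreign assets +$82B
  Liabilities: Bank reserves +$406B, Currency in circulation +$152B
Change in total Fed assets = +$558 billion.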